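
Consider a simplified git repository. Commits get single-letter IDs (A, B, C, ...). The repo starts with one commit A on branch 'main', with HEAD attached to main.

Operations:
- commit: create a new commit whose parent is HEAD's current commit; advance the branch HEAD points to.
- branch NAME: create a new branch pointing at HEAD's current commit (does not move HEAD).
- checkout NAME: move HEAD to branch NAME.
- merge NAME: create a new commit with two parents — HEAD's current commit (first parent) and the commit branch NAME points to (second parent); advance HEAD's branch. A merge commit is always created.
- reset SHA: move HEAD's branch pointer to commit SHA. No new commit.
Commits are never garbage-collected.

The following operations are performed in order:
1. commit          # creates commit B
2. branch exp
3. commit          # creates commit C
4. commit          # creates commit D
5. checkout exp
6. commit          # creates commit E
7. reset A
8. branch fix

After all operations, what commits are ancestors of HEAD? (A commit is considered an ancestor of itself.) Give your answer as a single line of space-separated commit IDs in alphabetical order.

After op 1 (commit): HEAD=main@B [main=B]
After op 2 (branch): HEAD=main@B [exp=B main=B]
After op 3 (commit): HEAD=main@C [exp=B main=C]
After op 4 (commit): HEAD=main@D [exp=B main=D]
After op 5 (checkout): HEAD=exp@B [exp=B main=D]
After op 6 (commit): HEAD=exp@E [exp=E main=D]
After op 7 (reset): HEAD=exp@A [exp=A main=D]
After op 8 (branch): HEAD=exp@A [exp=A fix=A main=D]

Answer: A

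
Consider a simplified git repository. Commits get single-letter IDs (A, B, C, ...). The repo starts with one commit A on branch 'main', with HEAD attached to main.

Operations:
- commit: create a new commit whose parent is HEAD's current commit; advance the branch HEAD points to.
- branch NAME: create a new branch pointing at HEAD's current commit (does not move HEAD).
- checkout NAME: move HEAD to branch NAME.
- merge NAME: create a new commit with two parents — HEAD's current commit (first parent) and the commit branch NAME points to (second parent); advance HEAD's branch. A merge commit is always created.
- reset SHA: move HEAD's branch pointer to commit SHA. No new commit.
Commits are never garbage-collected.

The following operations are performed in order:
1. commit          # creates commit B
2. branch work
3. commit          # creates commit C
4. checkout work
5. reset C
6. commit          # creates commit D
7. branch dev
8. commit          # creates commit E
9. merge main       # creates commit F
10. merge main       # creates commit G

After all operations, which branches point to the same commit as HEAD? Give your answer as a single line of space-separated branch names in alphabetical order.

Answer: work

Derivation:
After op 1 (commit): HEAD=main@B [main=B]
After op 2 (branch): HEAD=main@B [main=B work=B]
After op 3 (commit): HEAD=main@C [main=C work=B]
After op 4 (checkout): HEAD=work@B [main=C work=B]
After op 5 (reset): HEAD=work@C [main=C work=C]
After op 6 (commit): HEAD=work@D [main=C work=D]
After op 7 (branch): HEAD=work@D [dev=D main=C work=D]
After op 8 (commit): HEAD=work@E [dev=D main=C work=E]
After op 9 (merge): HEAD=work@F [dev=D main=C work=F]
After op 10 (merge): HEAD=work@G [dev=D main=C work=G]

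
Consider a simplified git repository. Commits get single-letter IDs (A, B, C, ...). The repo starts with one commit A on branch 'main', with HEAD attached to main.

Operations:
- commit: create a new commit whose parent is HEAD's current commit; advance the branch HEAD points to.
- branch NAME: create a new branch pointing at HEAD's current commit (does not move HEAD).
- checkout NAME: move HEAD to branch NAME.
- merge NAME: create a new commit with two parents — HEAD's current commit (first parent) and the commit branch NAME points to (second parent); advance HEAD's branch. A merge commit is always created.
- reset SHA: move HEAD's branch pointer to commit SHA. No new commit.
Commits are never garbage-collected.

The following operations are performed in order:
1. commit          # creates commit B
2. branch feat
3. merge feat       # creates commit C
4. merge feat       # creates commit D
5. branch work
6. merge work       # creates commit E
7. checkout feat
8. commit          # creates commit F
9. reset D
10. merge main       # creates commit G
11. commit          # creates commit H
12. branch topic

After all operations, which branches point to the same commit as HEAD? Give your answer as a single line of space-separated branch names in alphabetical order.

After op 1 (commit): HEAD=main@B [main=B]
After op 2 (branch): HEAD=main@B [feat=B main=B]
After op 3 (merge): HEAD=main@C [feat=B main=C]
After op 4 (merge): HEAD=main@D [feat=B main=D]
After op 5 (branch): HEAD=main@D [feat=B main=D work=D]
After op 6 (merge): HEAD=main@E [feat=B main=E work=D]
After op 7 (checkout): HEAD=feat@B [feat=B main=E work=D]
After op 8 (commit): HEAD=feat@F [feat=F main=E work=D]
After op 9 (reset): HEAD=feat@D [feat=D main=E work=D]
After op 10 (merge): HEAD=feat@G [feat=G main=E work=D]
After op 11 (commit): HEAD=feat@H [feat=H main=E work=D]
After op 12 (branch): HEAD=feat@H [feat=H main=E topic=H work=D]

Answer: feat topic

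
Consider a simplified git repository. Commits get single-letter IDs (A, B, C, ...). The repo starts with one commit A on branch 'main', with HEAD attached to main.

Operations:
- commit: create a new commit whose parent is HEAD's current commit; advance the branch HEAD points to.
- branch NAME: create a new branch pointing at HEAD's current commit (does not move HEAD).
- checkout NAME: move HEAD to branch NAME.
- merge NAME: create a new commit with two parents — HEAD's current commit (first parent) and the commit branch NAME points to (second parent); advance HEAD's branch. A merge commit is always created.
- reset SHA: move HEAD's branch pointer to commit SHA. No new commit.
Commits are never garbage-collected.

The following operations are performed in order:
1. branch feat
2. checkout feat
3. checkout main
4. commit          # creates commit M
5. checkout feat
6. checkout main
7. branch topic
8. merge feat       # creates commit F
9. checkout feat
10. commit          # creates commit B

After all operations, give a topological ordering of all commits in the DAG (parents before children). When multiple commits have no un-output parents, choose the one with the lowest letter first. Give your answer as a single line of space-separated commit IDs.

Answer: A B M F

Derivation:
After op 1 (branch): HEAD=main@A [feat=A main=A]
After op 2 (checkout): HEAD=feat@A [feat=A main=A]
After op 3 (checkout): HEAD=main@A [feat=A main=A]
After op 4 (commit): HEAD=main@M [feat=A main=M]
After op 5 (checkout): HEAD=feat@A [feat=A main=M]
After op 6 (checkout): HEAD=main@M [feat=A main=M]
After op 7 (branch): HEAD=main@M [feat=A main=M topic=M]
After op 8 (merge): HEAD=main@F [feat=A main=F topic=M]
After op 9 (checkout): HEAD=feat@A [feat=A main=F topic=M]
After op 10 (commit): HEAD=feat@B [feat=B main=F topic=M]
commit A: parents=[]
commit B: parents=['A']
commit F: parents=['M', 'A']
commit M: parents=['A']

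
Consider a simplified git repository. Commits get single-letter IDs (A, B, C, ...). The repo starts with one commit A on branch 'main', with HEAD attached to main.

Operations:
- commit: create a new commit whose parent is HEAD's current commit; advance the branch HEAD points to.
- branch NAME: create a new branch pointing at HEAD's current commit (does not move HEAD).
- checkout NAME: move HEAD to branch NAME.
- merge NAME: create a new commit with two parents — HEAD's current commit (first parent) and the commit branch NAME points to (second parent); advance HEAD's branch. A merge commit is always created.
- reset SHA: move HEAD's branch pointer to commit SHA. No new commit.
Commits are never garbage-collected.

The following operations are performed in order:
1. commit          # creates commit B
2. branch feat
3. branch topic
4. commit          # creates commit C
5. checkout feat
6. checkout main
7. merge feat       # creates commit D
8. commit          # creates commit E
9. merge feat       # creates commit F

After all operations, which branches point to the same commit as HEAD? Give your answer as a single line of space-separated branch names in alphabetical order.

Answer: main

Derivation:
After op 1 (commit): HEAD=main@B [main=B]
After op 2 (branch): HEAD=main@B [feat=B main=B]
After op 3 (branch): HEAD=main@B [feat=B main=B topic=B]
After op 4 (commit): HEAD=main@C [feat=B main=C topic=B]
After op 5 (checkout): HEAD=feat@B [feat=B main=C topic=B]
After op 6 (checkout): HEAD=main@C [feat=B main=C topic=B]
After op 7 (merge): HEAD=main@D [feat=B main=D topic=B]
After op 8 (commit): HEAD=main@E [feat=B main=E topic=B]
After op 9 (merge): HEAD=main@F [feat=B main=F topic=B]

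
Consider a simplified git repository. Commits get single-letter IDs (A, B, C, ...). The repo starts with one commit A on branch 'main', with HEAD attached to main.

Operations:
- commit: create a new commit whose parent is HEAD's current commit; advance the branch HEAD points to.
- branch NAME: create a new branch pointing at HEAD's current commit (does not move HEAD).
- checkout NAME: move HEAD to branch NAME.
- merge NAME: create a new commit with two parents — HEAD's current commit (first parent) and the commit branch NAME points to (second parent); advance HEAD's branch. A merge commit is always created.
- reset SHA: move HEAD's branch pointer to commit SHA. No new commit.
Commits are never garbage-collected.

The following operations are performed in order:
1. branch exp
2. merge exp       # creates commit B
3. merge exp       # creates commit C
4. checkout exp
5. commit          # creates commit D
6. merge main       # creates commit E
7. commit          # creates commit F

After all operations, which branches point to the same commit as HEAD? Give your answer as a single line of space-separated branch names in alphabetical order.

Answer: exp

Derivation:
After op 1 (branch): HEAD=main@A [exp=A main=A]
After op 2 (merge): HEAD=main@B [exp=A main=B]
After op 3 (merge): HEAD=main@C [exp=A main=C]
After op 4 (checkout): HEAD=exp@A [exp=A main=C]
After op 5 (commit): HEAD=exp@D [exp=D main=C]
After op 6 (merge): HEAD=exp@E [exp=E main=C]
After op 7 (commit): HEAD=exp@F [exp=F main=C]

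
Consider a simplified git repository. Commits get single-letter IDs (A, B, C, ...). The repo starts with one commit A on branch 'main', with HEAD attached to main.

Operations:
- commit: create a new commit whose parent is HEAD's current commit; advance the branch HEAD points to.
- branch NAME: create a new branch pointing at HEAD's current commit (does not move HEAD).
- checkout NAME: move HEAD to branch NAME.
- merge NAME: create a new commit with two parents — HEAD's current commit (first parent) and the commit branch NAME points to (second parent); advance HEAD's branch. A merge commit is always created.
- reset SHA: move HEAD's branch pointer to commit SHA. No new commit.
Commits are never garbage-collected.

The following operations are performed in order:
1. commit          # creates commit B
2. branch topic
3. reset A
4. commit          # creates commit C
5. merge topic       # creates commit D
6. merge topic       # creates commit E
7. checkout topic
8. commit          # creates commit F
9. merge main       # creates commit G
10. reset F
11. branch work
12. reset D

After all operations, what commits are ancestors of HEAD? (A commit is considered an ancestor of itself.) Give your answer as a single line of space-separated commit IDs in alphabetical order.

Answer: A B C D

Derivation:
After op 1 (commit): HEAD=main@B [main=B]
After op 2 (branch): HEAD=main@B [main=B topic=B]
After op 3 (reset): HEAD=main@A [main=A topic=B]
After op 4 (commit): HEAD=main@C [main=C topic=B]
After op 5 (merge): HEAD=main@D [main=D topic=B]
After op 6 (merge): HEAD=main@E [main=E topic=B]
After op 7 (checkout): HEAD=topic@B [main=E topic=B]
After op 8 (commit): HEAD=topic@F [main=E topic=F]
After op 9 (merge): HEAD=topic@G [main=E topic=G]
After op 10 (reset): HEAD=topic@F [main=E topic=F]
After op 11 (branch): HEAD=topic@F [main=E topic=F work=F]
After op 12 (reset): HEAD=topic@D [main=E topic=D work=F]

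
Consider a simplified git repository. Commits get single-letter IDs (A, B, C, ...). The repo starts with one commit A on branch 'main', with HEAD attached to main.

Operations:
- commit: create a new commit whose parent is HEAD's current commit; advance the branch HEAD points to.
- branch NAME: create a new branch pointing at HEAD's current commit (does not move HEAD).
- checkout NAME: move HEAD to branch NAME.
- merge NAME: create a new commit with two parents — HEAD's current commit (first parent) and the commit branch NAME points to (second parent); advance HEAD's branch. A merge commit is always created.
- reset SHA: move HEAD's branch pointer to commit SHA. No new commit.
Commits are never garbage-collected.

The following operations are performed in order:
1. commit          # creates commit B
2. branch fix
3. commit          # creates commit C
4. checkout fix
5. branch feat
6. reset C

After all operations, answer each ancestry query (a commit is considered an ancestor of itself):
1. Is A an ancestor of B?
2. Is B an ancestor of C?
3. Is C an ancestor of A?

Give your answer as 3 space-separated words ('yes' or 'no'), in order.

After op 1 (commit): HEAD=main@B [main=B]
After op 2 (branch): HEAD=main@B [fix=B main=B]
After op 3 (commit): HEAD=main@C [fix=B main=C]
After op 4 (checkout): HEAD=fix@B [fix=B main=C]
After op 5 (branch): HEAD=fix@B [feat=B fix=B main=C]
After op 6 (reset): HEAD=fix@C [feat=B fix=C main=C]
ancestors(B) = {A,B}; A in? yes
ancestors(C) = {A,B,C}; B in? yes
ancestors(A) = {A}; C in? no

Answer: yes yes no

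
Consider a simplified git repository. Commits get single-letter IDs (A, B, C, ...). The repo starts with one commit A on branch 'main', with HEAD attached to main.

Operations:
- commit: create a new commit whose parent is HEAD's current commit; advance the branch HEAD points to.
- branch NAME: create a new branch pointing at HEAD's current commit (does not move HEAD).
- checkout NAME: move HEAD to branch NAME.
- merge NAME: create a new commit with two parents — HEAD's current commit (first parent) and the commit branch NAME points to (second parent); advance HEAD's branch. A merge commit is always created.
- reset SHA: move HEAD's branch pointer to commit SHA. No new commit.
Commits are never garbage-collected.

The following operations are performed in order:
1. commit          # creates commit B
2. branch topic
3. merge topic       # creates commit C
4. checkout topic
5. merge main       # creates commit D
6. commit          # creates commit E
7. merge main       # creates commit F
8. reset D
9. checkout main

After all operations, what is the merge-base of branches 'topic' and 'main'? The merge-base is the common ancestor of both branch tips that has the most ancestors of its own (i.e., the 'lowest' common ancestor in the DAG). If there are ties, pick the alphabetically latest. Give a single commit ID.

After op 1 (commit): HEAD=main@B [main=B]
After op 2 (branch): HEAD=main@B [main=B topic=B]
After op 3 (merge): HEAD=main@C [main=C topic=B]
After op 4 (checkout): HEAD=topic@B [main=C topic=B]
After op 5 (merge): HEAD=topic@D [main=C topic=D]
After op 6 (commit): HEAD=topic@E [main=C topic=E]
After op 7 (merge): HEAD=topic@F [main=C topic=F]
After op 8 (reset): HEAD=topic@D [main=C topic=D]
After op 9 (checkout): HEAD=main@C [main=C topic=D]
ancestors(topic=D): ['A', 'B', 'C', 'D']
ancestors(main=C): ['A', 'B', 'C']
common: ['A', 'B', 'C']

Answer: C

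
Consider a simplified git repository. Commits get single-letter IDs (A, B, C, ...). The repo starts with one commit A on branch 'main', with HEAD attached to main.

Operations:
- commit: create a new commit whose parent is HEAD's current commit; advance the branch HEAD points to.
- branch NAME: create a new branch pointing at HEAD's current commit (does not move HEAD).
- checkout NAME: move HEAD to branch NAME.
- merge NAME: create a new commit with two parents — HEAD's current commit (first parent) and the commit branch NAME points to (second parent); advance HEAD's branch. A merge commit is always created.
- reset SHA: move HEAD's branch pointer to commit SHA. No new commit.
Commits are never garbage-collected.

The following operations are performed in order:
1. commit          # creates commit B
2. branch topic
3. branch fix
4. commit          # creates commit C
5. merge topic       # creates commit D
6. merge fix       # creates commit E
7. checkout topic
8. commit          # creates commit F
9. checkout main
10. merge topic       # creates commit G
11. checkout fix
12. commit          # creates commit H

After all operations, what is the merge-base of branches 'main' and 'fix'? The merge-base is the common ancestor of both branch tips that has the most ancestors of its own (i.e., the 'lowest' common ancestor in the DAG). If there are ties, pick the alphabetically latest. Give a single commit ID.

Answer: B

Derivation:
After op 1 (commit): HEAD=main@B [main=B]
After op 2 (branch): HEAD=main@B [main=B topic=B]
After op 3 (branch): HEAD=main@B [fix=B main=B topic=B]
After op 4 (commit): HEAD=main@C [fix=B main=C topic=B]
After op 5 (merge): HEAD=main@D [fix=B main=D topic=B]
After op 6 (merge): HEAD=main@E [fix=B main=E topic=B]
After op 7 (checkout): HEAD=topic@B [fix=B main=E topic=B]
After op 8 (commit): HEAD=topic@F [fix=B main=E topic=F]
After op 9 (checkout): HEAD=main@E [fix=B main=E topic=F]
After op 10 (merge): HEAD=main@G [fix=B main=G topic=F]
After op 11 (checkout): HEAD=fix@B [fix=B main=G topic=F]
After op 12 (commit): HEAD=fix@H [fix=H main=G topic=F]
ancestors(main=G): ['A', 'B', 'C', 'D', 'E', 'F', 'G']
ancestors(fix=H): ['A', 'B', 'H']
common: ['A', 'B']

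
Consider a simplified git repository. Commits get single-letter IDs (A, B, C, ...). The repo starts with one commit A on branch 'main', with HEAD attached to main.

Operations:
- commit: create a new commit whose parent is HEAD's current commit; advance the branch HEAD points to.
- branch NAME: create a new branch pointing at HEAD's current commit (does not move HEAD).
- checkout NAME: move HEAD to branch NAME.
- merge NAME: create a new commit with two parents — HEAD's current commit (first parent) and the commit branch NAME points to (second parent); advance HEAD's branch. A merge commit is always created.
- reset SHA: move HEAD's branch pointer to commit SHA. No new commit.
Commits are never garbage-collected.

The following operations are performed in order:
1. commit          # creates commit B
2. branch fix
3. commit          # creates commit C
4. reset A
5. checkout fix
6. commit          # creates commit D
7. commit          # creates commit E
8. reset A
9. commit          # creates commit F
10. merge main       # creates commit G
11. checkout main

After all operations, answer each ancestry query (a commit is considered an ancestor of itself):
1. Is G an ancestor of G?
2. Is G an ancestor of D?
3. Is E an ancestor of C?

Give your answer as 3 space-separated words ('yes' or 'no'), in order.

After op 1 (commit): HEAD=main@B [main=B]
After op 2 (branch): HEAD=main@B [fix=B main=B]
After op 3 (commit): HEAD=main@C [fix=B main=C]
After op 4 (reset): HEAD=main@A [fix=B main=A]
After op 5 (checkout): HEAD=fix@B [fix=B main=A]
After op 6 (commit): HEAD=fix@D [fix=D main=A]
After op 7 (commit): HEAD=fix@E [fix=E main=A]
After op 8 (reset): HEAD=fix@A [fix=A main=A]
After op 9 (commit): HEAD=fix@F [fix=F main=A]
After op 10 (merge): HEAD=fix@G [fix=G main=A]
After op 11 (checkout): HEAD=main@A [fix=G main=A]
ancestors(G) = {A,F,G}; G in? yes
ancestors(D) = {A,B,D}; G in? no
ancestors(C) = {A,B,C}; E in? no

Answer: yes no no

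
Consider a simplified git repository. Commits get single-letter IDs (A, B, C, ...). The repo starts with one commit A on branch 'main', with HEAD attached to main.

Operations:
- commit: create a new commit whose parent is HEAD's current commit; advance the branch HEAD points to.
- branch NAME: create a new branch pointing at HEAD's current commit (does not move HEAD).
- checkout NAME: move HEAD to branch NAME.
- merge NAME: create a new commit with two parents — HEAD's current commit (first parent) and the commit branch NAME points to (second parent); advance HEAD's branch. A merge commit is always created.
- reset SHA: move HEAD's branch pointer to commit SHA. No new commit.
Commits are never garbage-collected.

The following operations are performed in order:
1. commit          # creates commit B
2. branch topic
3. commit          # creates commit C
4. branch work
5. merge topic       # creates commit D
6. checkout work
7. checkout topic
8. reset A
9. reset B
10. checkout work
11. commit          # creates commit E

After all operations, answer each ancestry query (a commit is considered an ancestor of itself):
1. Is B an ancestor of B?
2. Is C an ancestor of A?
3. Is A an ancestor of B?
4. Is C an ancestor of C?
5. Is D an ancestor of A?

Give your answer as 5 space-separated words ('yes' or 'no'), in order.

After op 1 (commit): HEAD=main@B [main=B]
After op 2 (branch): HEAD=main@B [main=B topic=B]
After op 3 (commit): HEAD=main@C [main=C topic=B]
After op 4 (branch): HEAD=main@C [main=C topic=B work=C]
After op 5 (merge): HEAD=main@D [main=D topic=B work=C]
After op 6 (checkout): HEAD=work@C [main=D topic=B work=C]
After op 7 (checkout): HEAD=topic@B [main=D topic=B work=C]
After op 8 (reset): HEAD=topic@A [main=D topic=A work=C]
After op 9 (reset): HEAD=topic@B [main=D topic=B work=C]
After op 10 (checkout): HEAD=work@C [main=D topic=B work=C]
After op 11 (commit): HEAD=work@E [main=D topic=B work=E]
ancestors(B) = {A,B}; B in? yes
ancestors(A) = {A}; C in? no
ancestors(B) = {A,B}; A in? yes
ancestors(C) = {A,B,C}; C in? yes
ancestors(A) = {A}; D in? no

Answer: yes no yes yes no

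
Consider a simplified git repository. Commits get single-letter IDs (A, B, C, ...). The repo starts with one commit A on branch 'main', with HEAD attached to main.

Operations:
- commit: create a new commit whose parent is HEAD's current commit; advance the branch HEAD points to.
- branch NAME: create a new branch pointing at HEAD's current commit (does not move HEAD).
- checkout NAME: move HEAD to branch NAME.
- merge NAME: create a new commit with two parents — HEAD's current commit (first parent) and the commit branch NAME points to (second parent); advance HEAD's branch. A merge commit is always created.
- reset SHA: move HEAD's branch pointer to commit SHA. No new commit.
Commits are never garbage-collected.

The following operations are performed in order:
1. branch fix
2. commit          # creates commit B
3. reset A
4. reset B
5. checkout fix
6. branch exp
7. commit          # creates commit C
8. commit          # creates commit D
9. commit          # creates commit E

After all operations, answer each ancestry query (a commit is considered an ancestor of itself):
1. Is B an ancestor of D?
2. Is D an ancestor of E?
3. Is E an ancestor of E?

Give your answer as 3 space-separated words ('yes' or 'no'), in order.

After op 1 (branch): HEAD=main@A [fix=A main=A]
After op 2 (commit): HEAD=main@B [fix=A main=B]
After op 3 (reset): HEAD=main@A [fix=A main=A]
After op 4 (reset): HEAD=main@B [fix=A main=B]
After op 5 (checkout): HEAD=fix@A [fix=A main=B]
After op 6 (branch): HEAD=fix@A [exp=A fix=A main=B]
After op 7 (commit): HEAD=fix@C [exp=A fix=C main=B]
After op 8 (commit): HEAD=fix@D [exp=A fix=D main=B]
After op 9 (commit): HEAD=fix@E [exp=A fix=E main=B]
ancestors(D) = {A,C,D}; B in? no
ancestors(E) = {A,C,D,E}; D in? yes
ancestors(E) = {A,C,D,E}; E in? yes

Answer: no yes yes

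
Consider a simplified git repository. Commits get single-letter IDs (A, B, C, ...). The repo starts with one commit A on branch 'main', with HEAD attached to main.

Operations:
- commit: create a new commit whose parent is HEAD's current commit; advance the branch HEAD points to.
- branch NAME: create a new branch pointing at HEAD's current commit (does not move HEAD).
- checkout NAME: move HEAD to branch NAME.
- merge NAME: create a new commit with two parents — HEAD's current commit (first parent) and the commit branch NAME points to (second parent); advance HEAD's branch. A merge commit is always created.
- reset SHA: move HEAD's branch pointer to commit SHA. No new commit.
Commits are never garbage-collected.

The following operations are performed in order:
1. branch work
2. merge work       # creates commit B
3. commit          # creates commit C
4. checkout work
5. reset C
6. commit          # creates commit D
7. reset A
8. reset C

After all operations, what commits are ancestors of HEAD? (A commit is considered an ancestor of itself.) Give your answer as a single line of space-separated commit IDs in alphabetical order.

Answer: A B C

Derivation:
After op 1 (branch): HEAD=main@A [main=A work=A]
After op 2 (merge): HEAD=main@B [main=B work=A]
After op 3 (commit): HEAD=main@C [main=C work=A]
After op 4 (checkout): HEAD=work@A [main=C work=A]
After op 5 (reset): HEAD=work@C [main=C work=C]
After op 6 (commit): HEAD=work@D [main=C work=D]
After op 7 (reset): HEAD=work@A [main=C work=A]
After op 8 (reset): HEAD=work@C [main=C work=C]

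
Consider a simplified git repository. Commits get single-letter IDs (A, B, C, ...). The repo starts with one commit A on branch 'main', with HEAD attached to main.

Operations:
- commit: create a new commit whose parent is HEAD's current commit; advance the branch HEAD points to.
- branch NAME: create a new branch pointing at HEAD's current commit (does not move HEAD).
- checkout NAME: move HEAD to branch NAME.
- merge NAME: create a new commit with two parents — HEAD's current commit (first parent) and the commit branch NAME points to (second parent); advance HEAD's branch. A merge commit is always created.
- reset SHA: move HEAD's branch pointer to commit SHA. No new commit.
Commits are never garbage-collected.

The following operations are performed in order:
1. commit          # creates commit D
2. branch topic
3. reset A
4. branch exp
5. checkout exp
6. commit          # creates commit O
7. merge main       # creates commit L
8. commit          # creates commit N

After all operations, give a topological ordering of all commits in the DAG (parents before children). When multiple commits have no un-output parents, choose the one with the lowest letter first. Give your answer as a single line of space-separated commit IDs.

After op 1 (commit): HEAD=main@D [main=D]
After op 2 (branch): HEAD=main@D [main=D topic=D]
After op 3 (reset): HEAD=main@A [main=A topic=D]
After op 4 (branch): HEAD=main@A [exp=A main=A topic=D]
After op 5 (checkout): HEAD=exp@A [exp=A main=A topic=D]
After op 6 (commit): HEAD=exp@O [exp=O main=A topic=D]
After op 7 (merge): HEAD=exp@L [exp=L main=A topic=D]
After op 8 (commit): HEAD=exp@N [exp=N main=A topic=D]
commit A: parents=[]
commit D: parents=['A']
commit L: parents=['O', 'A']
commit N: parents=['L']
commit O: parents=['A']

Answer: A D O L N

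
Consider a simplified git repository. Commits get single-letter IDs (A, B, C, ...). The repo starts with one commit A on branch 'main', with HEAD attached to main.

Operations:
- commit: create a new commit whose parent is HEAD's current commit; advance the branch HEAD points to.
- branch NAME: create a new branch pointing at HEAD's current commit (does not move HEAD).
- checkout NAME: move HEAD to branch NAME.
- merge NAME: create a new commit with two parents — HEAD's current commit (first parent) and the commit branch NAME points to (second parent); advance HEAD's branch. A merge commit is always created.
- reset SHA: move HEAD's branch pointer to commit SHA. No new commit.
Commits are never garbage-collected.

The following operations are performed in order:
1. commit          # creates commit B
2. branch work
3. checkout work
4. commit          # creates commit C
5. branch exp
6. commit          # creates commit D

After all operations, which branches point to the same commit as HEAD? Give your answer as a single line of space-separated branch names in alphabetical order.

Answer: work

Derivation:
After op 1 (commit): HEAD=main@B [main=B]
After op 2 (branch): HEAD=main@B [main=B work=B]
After op 3 (checkout): HEAD=work@B [main=B work=B]
After op 4 (commit): HEAD=work@C [main=B work=C]
After op 5 (branch): HEAD=work@C [exp=C main=B work=C]
After op 6 (commit): HEAD=work@D [exp=C main=B work=D]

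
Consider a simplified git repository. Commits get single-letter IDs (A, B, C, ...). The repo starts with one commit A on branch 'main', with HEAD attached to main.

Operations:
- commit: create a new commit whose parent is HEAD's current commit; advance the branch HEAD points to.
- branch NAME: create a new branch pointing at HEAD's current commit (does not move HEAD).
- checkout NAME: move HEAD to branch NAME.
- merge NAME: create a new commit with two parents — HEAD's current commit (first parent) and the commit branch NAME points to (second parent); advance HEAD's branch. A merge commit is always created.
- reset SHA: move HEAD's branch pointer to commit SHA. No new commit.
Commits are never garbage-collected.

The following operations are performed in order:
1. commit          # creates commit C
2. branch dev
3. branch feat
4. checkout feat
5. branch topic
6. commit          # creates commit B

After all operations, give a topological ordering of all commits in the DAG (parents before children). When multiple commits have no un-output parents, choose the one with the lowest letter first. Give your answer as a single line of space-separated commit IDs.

Answer: A C B

Derivation:
After op 1 (commit): HEAD=main@C [main=C]
After op 2 (branch): HEAD=main@C [dev=C main=C]
After op 3 (branch): HEAD=main@C [dev=C feat=C main=C]
After op 4 (checkout): HEAD=feat@C [dev=C feat=C main=C]
After op 5 (branch): HEAD=feat@C [dev=C feat=C main=C topic=C]
After op 6 (commit): HEAD=feat@B [dev=C feat=B main=C topic=C]
commit A: parents=[]
commit B: parents=['C']
commit C: parents=['A']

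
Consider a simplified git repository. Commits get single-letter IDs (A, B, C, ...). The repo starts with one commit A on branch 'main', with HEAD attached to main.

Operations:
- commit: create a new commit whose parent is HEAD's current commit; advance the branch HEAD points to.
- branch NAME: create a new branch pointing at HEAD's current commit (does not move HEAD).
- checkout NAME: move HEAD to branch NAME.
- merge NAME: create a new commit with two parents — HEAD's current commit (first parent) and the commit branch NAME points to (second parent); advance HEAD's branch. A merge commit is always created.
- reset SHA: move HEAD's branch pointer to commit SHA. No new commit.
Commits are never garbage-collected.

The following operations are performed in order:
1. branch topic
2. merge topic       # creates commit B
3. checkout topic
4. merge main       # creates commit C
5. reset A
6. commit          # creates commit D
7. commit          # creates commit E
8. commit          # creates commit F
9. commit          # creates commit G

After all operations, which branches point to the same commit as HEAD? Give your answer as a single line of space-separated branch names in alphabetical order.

After op 1 (branch): HEAD=main@A [main=A topic=A]
After op 2 (merge): HEAD=main@B [main=B topic=A]
After op 3 (checkout): HEAD=topic@A [main=B topic=A]
After op 4 (merge): HEAD=topic@C [main=B topic=C]
After op 5 (reset): HEAD=topic@A [main=B topic=A]
After op 6 (commit): HEAD=topic@D [main=B topic=D]
After op 7 (commit): HEAD=topic@E [main=B topic=E]
After op 8 (commit): HEAD=topic@F [main=B topic=F]
After op 9 (commit): HEAD=topic@G [main=B topic=G]

Answer: topic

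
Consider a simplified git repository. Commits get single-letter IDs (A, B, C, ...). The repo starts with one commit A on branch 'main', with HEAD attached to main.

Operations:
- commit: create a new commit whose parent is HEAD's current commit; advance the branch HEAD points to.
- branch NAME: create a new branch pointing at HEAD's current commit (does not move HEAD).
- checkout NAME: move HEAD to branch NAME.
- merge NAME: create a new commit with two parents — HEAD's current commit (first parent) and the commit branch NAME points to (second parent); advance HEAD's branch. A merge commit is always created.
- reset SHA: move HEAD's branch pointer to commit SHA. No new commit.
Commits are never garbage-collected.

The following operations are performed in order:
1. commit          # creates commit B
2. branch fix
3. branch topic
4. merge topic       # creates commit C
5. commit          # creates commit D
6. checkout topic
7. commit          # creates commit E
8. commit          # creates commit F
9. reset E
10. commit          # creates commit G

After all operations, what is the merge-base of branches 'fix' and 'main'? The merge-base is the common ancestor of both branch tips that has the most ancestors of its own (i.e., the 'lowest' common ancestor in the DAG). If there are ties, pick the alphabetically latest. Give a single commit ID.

After op 1 (commit): HEAD=main@B [main=B]
After op 2 (branch): HEAD=main@B [fix=B main=B]
After op 3 (branch): HEAD=main@B [fix=B main=B topic=B]
After op 4 (merge): HEAD=main@C [fix=B main=C topic=B]
After op 5 (commit): HEAD=main@D [fix=B main=D topic=B]
After op 6 (checkout): HEAD=topic@B [fix=B main=D topic=B]
After op 7 (commit): HEAD=topic@E [fix=B main=D topic=E]
After op 8 (commit): HEAD=topic@F [fix=B main=D topic=F]
After op 9 (reset): HEAD=topic@E [fix=B main=D topic=E]
After op 10 (commit): HEAD=topic@G [fix=B main=D topic=G]
ancestors(fix=B): ['A', 'B']
ancestors(main=D): ['A', 'B', 'C', 'D']
common: ['A', 'B']

Answer: B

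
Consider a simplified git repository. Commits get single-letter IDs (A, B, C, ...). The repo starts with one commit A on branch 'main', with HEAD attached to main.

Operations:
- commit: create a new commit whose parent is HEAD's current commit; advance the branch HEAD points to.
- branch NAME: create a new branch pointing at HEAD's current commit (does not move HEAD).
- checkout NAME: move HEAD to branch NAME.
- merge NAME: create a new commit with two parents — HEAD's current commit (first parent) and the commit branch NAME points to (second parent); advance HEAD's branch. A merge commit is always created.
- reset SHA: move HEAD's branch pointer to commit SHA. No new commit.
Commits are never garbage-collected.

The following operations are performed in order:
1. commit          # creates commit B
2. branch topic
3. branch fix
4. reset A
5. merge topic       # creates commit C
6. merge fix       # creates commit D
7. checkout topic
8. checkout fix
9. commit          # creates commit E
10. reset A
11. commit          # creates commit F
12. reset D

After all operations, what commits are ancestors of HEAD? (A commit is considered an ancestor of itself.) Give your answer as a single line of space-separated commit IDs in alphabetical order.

Answer: A B C D

Derivation:
After op 1 (commit): HEAD=main@B [main=B]
After op 2 (branch): HEAD=main@B [main=B topic=B]
After op 3 (branch): HEAD=main@B [fix=B main=B topic=B]
After op 4 (reset): HEAD=main@A [fix=B main=A topic=B]
After op 5 (merge): HEAD=main@C [fix=B main=C topic=B]
After op 6 (merge): HEAD=main@D [fix=B main=D topic=B]
After op 7 (checkout): HEAD=topic@B [fix=B main=D topic=B]
After op 8 (checkout): HEAD=fix@B [fix=B main=D topic=B]
After op 9 (commit): HEAD=fix@E [fix=E main=D topic=B]
After op 10 (reset): HEAD=fix@A [fix=A main=D topic=B]
After op 11 (commit): HEAD=fix@F [fix=F main=D topic=B]
After op 12 (reset): HEAD=fix@D [fix=D main=D topic=B]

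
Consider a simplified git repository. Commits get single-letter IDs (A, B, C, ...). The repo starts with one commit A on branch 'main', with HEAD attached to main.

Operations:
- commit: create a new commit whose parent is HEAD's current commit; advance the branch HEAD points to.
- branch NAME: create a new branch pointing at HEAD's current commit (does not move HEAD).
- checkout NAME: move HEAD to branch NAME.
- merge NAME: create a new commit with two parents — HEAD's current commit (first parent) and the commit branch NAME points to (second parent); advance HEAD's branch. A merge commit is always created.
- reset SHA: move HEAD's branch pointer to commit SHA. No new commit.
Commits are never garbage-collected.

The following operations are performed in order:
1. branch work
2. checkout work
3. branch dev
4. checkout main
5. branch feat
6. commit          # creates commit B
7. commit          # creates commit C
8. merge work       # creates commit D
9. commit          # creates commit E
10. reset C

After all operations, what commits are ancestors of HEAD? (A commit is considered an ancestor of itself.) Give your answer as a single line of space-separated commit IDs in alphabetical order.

Answer: A B C

Derivation:
After op 1 (branch): HEAD=main@A [main=A work=A]
After op 2 (checkout): HEAD=work@A [main=A work=A]
After op 3 (branch): HEAD=work@A [dev=A main=A work=A]
After op 4 (checkout): HEAD=main@A [dev=A main=A work=A]
After op 5 (branch): HEAD=main@A [dev=A feat=A main=A work=A]
After op 6 (commit): HEAD=main@B [dev=A feat=A main=B work=A]
After op 7 (commit): HEAD=main@C [dev=A feat=A main=C work=A]
After op 8 (merge): HEAD=main@D [dev=A feat=A main=D work=A]
After op 9 (commit): HEAD=main@E [dev=A feat=A main=E work=A]
After op 10 (reset): HEAD=main@C [dev=A feat=A main=C work=A]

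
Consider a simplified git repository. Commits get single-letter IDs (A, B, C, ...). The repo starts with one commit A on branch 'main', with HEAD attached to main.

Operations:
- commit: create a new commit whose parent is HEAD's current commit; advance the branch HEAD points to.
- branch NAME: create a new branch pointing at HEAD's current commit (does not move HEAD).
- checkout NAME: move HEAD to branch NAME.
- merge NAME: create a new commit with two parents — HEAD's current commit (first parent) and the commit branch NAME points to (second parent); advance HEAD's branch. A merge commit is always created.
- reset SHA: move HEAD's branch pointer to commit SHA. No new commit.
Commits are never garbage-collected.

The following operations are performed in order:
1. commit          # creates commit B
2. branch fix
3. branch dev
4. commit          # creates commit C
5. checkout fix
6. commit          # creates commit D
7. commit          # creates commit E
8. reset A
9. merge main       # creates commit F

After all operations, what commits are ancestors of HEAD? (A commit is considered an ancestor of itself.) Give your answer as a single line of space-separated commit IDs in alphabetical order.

After op 1 (commit): HEAD=main@B [main=B]
After op 2 (branch): HEAD=main@B [fix=B main=B]
After op 3 (branch): HEAD=main@B [dev=B fix=B main=B]
After op 4 (commit): HEAD=main@C [dev=B fix=B main=C]
After op 5 (checkout): HEAD=fix@B [dev=B fix=B main=C]
After op 6 (commit): HEAD=fix@D [dev=B fix=D main=C]
After op 7 (commit): HEAD=fix@E [dev=B fix=E main=C]
After op 8 (reset): HEAD=fix@A [dev=B fix=A main=C]
After op 9 (merge): HEAD=fix@F [dev=B fix=F main=C]

Answer: A B C F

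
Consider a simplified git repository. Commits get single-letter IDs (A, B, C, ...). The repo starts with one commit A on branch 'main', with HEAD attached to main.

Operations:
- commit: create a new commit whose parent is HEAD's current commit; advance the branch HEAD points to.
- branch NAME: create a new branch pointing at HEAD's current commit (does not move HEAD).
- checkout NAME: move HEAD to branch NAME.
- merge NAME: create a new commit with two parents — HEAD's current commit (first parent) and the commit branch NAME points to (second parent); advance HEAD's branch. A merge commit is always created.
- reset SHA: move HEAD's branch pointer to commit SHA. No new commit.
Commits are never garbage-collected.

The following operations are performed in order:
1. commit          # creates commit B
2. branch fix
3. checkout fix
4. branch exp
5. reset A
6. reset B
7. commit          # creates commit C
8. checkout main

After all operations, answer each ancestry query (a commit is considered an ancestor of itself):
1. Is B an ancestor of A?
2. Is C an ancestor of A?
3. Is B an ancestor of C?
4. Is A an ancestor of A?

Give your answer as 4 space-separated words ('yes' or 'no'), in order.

Answer: no no yes yes

Derivation:
After op 1 (commit): HEAD=main@B [main=B]
After op 2 (branch): HEAD=main@B [fix=B main=B]
After op 3 (checkout): HEAD=fix@B [fix=B main=B]
After op 4 (branch): HEAD=fix@B [exp=B fix=B main=B]
After op 5 (reset): HEAD=fix@A [exp=B fix=A main=B]
After op 6 (reset): HEAD=fix@B [exp=B fix=B main=B]
After op 7 (commit): HEAD=fix@C [exp=B fix=C main=B]
After op 8 (checkout): HEAD=main@B [exp=B fix=C main=B]
ancestors(A) = {A}; B in? no
ancestors(A) = {A}; C in? no
ancestors(C) = {A,B,C}; B in? yes
ancestors(A) = {A}; A in? yes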